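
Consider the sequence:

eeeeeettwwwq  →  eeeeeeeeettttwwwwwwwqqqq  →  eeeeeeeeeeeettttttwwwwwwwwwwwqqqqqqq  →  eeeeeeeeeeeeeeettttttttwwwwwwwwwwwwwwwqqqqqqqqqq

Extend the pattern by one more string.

eeeeeeeeeeeeeeeeeettttttttttwwwwwwwwwwwwwwwwwwwqqqqqqqqqqqqq

Each string has the form e^{3n+3} t^{2n} w^{4n-1} q^{3n-2} (n = 1, 2, …).
For the next term, n = 5, so the run lengths are 18, 10, 19, 13.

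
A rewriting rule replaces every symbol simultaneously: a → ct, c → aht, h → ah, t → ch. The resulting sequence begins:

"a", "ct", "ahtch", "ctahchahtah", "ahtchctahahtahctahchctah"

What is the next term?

Applying the rule to each of the 24 symbols of ahtchctahahtahctahchctah gives the pieces ct ah ch aht ah aht ch ct ah ct ah ch ct ah aht ch ct ah aht ah aht ch ct ah, which concatenate to the answer.

ctahchahtahahtchctahctahchctahahtchctahahtahahtchctah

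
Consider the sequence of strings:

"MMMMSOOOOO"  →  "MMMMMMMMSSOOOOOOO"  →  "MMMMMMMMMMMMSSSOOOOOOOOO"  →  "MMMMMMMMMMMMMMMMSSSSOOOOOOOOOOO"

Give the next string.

The n-th term is 4n M's then n S's then 2n+3 O's (n = 1, 2, …).
At n = 5 the blocks have lengths 20, 5, 13.

MMMMMMMMMMMMMMMMMMMMSSSSSOOOOOOOOOOOOO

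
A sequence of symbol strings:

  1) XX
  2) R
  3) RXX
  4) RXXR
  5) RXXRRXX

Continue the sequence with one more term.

RXXRRXXRXXR

From term 3 onward, concatenate the last term with the second-to-last: R·XX = RXX, RXX·R = RXXR, …
So term 6 is RXXRRXX·RXXR.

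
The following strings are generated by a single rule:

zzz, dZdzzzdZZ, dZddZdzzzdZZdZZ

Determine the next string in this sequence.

s(k+1) = dZd·s(k)·dZZ, so each term gains dZd as a prefix and dZZ as a suffix.
Applying this once more to dZddZdzzzdZZdZZ:

dZddZddZdzzzdZZdZZdZZ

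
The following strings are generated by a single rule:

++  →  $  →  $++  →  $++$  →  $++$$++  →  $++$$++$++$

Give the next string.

$++$$++$++$$++$$++

From term 3 onward, concatenate the last term with the second-to-last: $·++ = $++, $++·$ = $++$, …
The next term joins $++$$++$++$ and $++$$++.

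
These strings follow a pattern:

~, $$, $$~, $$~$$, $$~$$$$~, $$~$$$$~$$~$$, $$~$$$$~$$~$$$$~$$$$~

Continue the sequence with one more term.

This is a Fibonacci-style word recurrence s(k) = s(k−1)·s(k−2): e.g. $$·~ = $$~.
So term 8 is $$~$$$$~$$~$$$$~$$$$~·$$~$$$$~$$~$$.

$$~$$$$~$$~$$$$~$$$$~$$~$$$$~$$~$$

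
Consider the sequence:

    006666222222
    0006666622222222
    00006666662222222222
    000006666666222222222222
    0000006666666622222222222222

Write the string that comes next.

The n-th term is n 0's then n+2 6's then 2n+2 2's, where the shown terms are n = 2, 3, 4, 5, 6.
At n = 7 the blocks have lengths 7, 9, 16.

00000006666666662222222222222222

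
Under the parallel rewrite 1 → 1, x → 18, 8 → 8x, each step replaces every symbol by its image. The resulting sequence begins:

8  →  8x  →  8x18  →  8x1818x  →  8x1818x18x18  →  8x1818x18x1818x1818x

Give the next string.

Applying the rule to each of the 20 symbols of 8x1818x18x1818x1818x gives the pieces 8x 18 1 8x 1 8x 18 1 8x 18 1 8x 1 8x 18 1 8x 1 8x 18, which concatenate to the answer.

8x1818x18x1818x1818x18x1818x18x18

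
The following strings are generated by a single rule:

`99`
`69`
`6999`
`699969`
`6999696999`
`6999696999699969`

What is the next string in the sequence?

Each term (from the third on) is the previous term followed by the one before it: term 3 = 69·99 = 6999.
The next term joins 6999696999699969 and 6999696999.

69996969996999696999696999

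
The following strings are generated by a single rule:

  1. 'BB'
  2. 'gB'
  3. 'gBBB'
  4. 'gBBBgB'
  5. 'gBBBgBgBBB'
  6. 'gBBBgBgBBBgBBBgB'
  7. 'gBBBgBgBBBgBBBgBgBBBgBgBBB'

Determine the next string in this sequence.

From term 3 onward, concatenate the last term with the second-to-last: gB·BB = gBBB, gBBB·gB = gBBBgB, …
The next term joins gBBBgBgBBBgBBBgBgBBBgBgBBB and gBBBgBgBBBgBBBgB.

gBBBgBgBBBgBBBgBgBBBgBgBBBgBBBgBgBBBgBBBgB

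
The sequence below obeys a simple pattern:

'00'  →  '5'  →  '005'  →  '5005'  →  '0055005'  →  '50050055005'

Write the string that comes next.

005500550050055005

From term 3 onward, concatenate the second-to-last term with the last: 00·5 = 005, 5·005 = 5005, …
Continuing: 0055005 · 50050055005 gives term 7.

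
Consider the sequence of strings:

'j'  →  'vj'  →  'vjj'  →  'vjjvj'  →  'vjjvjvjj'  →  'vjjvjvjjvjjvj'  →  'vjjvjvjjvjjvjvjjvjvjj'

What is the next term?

From term 3 onward, concatenate the last term with the second-to-last: vj·j = vjj, vjj·vj = vjjvj, …
Continuing: vjjvjvjjvjjvjvjjvjvjj · vjjvjvjjvjjvj gives term 8.

vjjvjvjjvjjvjvjjvjvjjvjjvjvjjvjjvj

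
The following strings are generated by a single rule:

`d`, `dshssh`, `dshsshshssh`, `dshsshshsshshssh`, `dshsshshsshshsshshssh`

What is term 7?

Each term is the previous one with shssh appended.
From dshsshshsshshsshshssh, 2 further steps: dshsshshsshshsshshssh → dshsshshsshshsshshsshshssh → (answer).

dshsshshsshshsshshsshshsshshssh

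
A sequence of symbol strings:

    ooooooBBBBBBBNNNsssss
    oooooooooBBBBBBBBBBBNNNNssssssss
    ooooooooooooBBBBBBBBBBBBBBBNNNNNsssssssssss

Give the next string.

oooooooooooooooBBBBBBBBBBBBBBBBBBBNNNNNNssssssssssssss

Each string has the form o^{3n+3} B^{4n+3} N^{n+2} s^{3n+2} (n = 1, 2, …).
At n = 4 the blocks have lengths 15, 19, 6, 14.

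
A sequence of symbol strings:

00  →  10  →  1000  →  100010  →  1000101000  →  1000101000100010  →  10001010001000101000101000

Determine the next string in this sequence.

100010100010001010001010001000101000100010

Each term (from the third on) is the previous term followed by the one before it: term 3 = 10·00 = 1000.
The next term joins 10001010001000101000101000 and 1000101000100010.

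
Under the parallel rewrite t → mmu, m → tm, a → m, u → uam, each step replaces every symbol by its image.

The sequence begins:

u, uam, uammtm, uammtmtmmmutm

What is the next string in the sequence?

Rewriting the 13 symbols of uammtmtmmmutm one by one yields uam m tm tm mmu tm mmu tm tm tm uam mmu tm; concatenated:

uammtmtmmmutmmmutmtmtmuammmutm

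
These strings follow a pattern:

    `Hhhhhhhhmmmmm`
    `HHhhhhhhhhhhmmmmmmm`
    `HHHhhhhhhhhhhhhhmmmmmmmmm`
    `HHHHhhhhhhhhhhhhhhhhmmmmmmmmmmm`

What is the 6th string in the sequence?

HHHHHHhhhhhhhhhhhhhhhhhhhhhhmmmmmmmmmmmmmmm

The n-th term is n-1 H's then 3n+1 h's then 2n+1 m's, where the shown terms are n = 2, 3, 4, 5.
For term 6, n = 7, so the run lengths are 6, 22, 15.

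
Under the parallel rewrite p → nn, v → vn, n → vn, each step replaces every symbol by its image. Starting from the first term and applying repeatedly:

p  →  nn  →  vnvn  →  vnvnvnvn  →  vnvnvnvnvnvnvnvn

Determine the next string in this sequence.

Replace each of the 16 characters of vnvnvnvnvnvnvnvn in place — vn vn vn vn vn vn vn vn vn vn vn vn vn vn vn vn — and concatenate.

vnvnvnvnvnvnvnvnvnvnvnvnvnvnvnvn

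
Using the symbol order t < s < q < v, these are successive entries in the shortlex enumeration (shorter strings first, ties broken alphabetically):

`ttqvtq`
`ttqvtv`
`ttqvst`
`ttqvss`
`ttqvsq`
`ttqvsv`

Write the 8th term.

ttqvqs

Advancing 2 positions from ttqvsv through ttqvsv → ttqvqt reaches term 8.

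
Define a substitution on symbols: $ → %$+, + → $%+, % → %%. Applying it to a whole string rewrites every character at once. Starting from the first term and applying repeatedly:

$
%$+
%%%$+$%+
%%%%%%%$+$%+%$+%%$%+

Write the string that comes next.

φ(%%%%%%%$+$%+%$+%%$%+) expands symbol-by-symbol to %% %% %% %% %% %% %% %$+ $%+ %$+ %% $%+ %% %$+ $%+ %% %% %$+ %% $%+; joining the 20 pieces gives the next term.

%%%%%%%%%%%%%%%$+$%+%$+%%$%+%%%$+$%+%%%%%$+%%$%+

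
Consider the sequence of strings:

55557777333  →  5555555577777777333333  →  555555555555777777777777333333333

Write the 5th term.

Each string has the form 5^{4n} 7^{4n} 3^{3n} (n = 1, 2, …).
Setting n = 5 gives 20, 20, 15 characters in each block.

5555555555555555555577777777777777777777333333333333333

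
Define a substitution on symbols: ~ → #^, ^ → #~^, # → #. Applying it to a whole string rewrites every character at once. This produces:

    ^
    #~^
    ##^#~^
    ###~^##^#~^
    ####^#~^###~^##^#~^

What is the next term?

#####~^##^#~^####^#~^###~^##^#~^

Applying the rule to each of the 19 symbols of ####^#~^###~^##^#~^ gives the pieces # # # # #~^ # #^ #~^ # # # #^ #~^ # # #~^ # #^ #~^, which concatenate to the answer.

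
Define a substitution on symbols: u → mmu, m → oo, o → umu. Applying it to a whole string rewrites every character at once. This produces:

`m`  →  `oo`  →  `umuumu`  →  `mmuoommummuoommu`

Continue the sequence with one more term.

oooommuumuumuoooommuoooommuumuumuoooommu

Applying the rule to each of the 16 symbols of mmuoommummuoommu gives the pieces oo oo mmu umu umu oo oo mmu oo oo mmu umu umu oo oo mmu, which concatenate to the answer.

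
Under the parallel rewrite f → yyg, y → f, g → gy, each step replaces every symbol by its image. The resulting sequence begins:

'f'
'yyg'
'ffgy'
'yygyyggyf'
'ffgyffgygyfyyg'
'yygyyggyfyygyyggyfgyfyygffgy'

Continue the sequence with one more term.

Replace each of the 28 characters of yygyyggyfyygyyggyfgyfyygffgy in place — f f gy f f gy gy f yyg f f gy f f gy gy f yyg gy f yyg f f gy yyg yyg gy f — and concatenate.

ffgyffgygyfyygffgyffgygyfyyggyfyygffgyyygyyggyf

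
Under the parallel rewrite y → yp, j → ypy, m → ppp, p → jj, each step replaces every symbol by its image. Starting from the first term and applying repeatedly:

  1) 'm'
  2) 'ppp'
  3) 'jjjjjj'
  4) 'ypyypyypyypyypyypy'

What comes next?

ypjjypypjjypypjjypypjjypypjjypypjjyp

φ(ypyypyypyypyypyypy) expands symbol-by-symbol to yp jj yp yp jj yp yp jj yp yp jj yp yp jj yp yp jj yp; joining the 18 pieces gives the next term.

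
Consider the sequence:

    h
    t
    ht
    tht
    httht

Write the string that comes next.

Each term (from the third on) is the two preceding terms concatenated in order: term 3 = h·t = ht.
The next term joins tht and httht.

ththttht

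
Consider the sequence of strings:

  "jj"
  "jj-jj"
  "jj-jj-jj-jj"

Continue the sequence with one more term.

jj-jj-jj-jj-jj-jj-jj-jj

s(k+1) = s(k)·-·s(k) — each term doubles the last with '-' between the halves.
So the next term is two copies of jj-jj-jj-jj with '-' between the halves.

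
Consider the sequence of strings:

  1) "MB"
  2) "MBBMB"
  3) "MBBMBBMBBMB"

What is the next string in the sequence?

s(k+1) = s(k)·B·s(k) — each term doubles the last with 'B' between the halves.
So the next term is two copies of MBBMBBMBBMB with 'B' between the halves.

MBBMBBMBBMBBMBBMBBMBBMB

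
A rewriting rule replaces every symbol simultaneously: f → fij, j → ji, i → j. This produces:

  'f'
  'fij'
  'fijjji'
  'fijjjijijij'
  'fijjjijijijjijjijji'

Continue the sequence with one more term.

Replace each of the 19 characters of fijjjijijijjijjijji in place — fij j ji ji ji j ji j ji j ji ji j ji ji j ji ji j — and concatenate.

fijjjijijijjijjijjijijjijijjijij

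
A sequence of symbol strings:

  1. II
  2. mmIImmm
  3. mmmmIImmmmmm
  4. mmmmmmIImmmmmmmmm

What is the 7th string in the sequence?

mmmmmmmmmmmmIImmmmmmmmmmmmmmmmmm

s(k+1) = mm·s(k)·mmm, so each term gains mm as a prefix and mmm as a suffix.
From mmmmmmIImmmmmmmmm, 3 further steps: mmmmmmIImmmmmmmmm → mmmmmmmmIImmmmmmmmmmmm → mmmmmmmmmmIImmmmmmmmmmmmmmm → (answer).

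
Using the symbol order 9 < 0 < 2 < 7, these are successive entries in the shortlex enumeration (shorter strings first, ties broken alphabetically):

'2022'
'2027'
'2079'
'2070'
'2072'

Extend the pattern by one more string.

2077

Treat 2072 as a base-4 numeral over the given alphabet and add one, carrying through any trailing 7's.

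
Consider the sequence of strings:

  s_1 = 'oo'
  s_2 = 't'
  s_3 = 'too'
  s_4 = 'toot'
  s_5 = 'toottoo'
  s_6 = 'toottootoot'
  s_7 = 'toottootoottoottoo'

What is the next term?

toottootoottoottootoottootoot

Each term (from the third on) is the previous term followed by the one before it: term 3 = t·oo = too.
So term 8 is toottootoottoottoo·toottootoot.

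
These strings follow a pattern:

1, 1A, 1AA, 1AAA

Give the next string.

The strings grow by a fixed suffix A each time.
Applying this once more to 1AAA:

1AAAA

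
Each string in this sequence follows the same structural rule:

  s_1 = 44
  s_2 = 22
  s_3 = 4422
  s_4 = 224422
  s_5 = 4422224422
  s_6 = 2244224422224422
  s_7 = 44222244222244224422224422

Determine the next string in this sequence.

224422442222442244222244222244224422224422

Each term (from the third on) is the two preceding terms concatenated in order: term 3 = 44·22 = 4422.
The next term joins 2244224422224422 and 44222244222244224422224422.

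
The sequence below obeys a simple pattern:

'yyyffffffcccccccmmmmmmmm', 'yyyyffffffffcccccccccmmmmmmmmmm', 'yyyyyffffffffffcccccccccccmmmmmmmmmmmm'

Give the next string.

The n-th term is n y's then 2n f's then 2n+1 c's then 2n+2 m's, where the shown terms are n = 3, 4, 5.
At n = 6 the blocks have lengths 6, 12, 13, 14.

yyyyyyffffffffffffcccccccccccccmmmmmmmmmmmmmm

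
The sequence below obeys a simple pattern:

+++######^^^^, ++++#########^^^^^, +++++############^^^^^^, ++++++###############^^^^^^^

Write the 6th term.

++++++++#####################^^^^^^^^^

Term n consists of n+1 +'s, followed by 3n #'s, followed by n+2 ^'s, where the shown terms are n = 2, 3, 4, 5.
For term 6, n = 7, so the run lengths are 8, 21, 9.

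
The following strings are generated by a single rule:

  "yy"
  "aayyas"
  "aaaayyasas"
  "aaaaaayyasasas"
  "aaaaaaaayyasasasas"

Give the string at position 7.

aaaaaaaaaaaayyasasasasasas

s(k+1) = aa·s(k)·as, so each term gains aa as a prefix and as as a suffix.
From aaaaaaaayyasasasas, 2 further steps: aaaaaaaayyasasasas → aaaaaaaaaayyasasasasas → (answer).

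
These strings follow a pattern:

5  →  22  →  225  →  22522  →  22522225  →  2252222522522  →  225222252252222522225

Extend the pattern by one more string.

2252222522522225222252252222522522

Each term (from the third on) is the previous term followed by the one before it: term 3 = 22·5 = 225.
So term 8 is 225222252252222522225·2252222522522.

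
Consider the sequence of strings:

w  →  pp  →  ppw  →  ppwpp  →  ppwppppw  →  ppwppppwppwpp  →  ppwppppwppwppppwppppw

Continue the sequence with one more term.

Each term (from the third on) is the previous term followed by the one before it: term 3 = pp·w = ppw.
The next term joins ppwppppwppwppppwppppw and ppwppppwppwpp.

ppwppppwppwppppwppppwppwppppwppwpp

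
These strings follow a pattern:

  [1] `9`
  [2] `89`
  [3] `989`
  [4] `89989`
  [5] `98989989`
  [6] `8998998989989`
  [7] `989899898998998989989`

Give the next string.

From term 3 onward, concatenate the second-to-last term with the last: 9·89 = 989, 89·989 = 89989, …
Continuing: 8998998989989 · 989899898998998989989 gives term 8.

8998998989989989899898998998989989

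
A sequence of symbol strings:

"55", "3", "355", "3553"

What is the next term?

From term 3 onward, concatenate the last term with the second-to-last: 3·55 = 355, 355·3 = 3553, …
Continuing: 3553 · 355 gives term 5.

3553355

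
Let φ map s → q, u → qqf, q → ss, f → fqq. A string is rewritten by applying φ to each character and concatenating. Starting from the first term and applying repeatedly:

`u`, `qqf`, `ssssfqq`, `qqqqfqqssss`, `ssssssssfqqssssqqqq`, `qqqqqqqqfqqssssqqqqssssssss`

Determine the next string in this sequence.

Rewriting the 27 symbols of qqqqqqqqfqqssssqqqqssssssss one by one yields ss ss ss ss ss ss ss ss fqq ss ss q q q q ss ss ss ss q q q q q q q q; concatenated:

ssssssssssssssssfqqssssqqqqssssssssqqqqqqqq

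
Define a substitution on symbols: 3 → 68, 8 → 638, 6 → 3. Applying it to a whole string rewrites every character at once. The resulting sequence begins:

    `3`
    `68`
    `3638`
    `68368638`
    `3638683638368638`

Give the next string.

φ(3638683638368638) expands symbol-by-symbol to 68 3 68 638 3 638 68 3 68 638 68 3 638 3 68 638; joining the 16 pieces gives the next term.

68368638363868368638683638368638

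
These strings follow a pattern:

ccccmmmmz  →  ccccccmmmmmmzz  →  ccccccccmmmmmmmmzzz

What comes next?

Term n consists of 2n c's, followed by 2n m's, followed by n-1 z's, where the shown terms are n = 2, 3, 4.
Setting n = 5 gives 10, 10, 4 characters in each block.

ccccccccccmmmmmmmmmmzzzz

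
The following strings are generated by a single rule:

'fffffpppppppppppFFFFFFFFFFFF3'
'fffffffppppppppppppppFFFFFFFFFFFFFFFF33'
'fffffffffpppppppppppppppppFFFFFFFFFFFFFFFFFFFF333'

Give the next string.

fffffffffffppppppppppppppppppppFFFFFFFFFFFFFFFFFFFFFFFF3333

The n-th term is 2n-1 f's then 3n+2 p's then 4n F's then n-2 3's, where the shown terms are n = 3, 4, 5.
At n = 6 the blocks have lengths 11, 20, 24, 4.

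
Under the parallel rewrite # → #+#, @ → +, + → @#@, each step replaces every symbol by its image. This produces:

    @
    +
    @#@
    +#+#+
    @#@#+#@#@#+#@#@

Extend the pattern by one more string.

Rewriting the 15 symbols of @#@#+#@#@#+#@#@ one by one yields + #+# + #+# @#@ #+# + #+# + #+# @#@ #+# + #+# +; concatenated:

+#+#+#+#@#@#+#+#+#+#+#@#@#+#+#+#+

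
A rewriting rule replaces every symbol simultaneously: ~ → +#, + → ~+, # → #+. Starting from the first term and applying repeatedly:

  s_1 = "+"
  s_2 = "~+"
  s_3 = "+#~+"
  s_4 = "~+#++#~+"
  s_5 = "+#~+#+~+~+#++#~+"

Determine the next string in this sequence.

~+#++#~+#+~++#~++#~+#+~+~+#++#~+

φ(+#~+#+~+~+#++#~+) expands symbol-by-symbol to ~+ #+ +# ~+ #+ ~+ +# ~+ +# ~+ #+ ~+ ~+ #+ +# ~+; joining the 16 pieces gives the next term.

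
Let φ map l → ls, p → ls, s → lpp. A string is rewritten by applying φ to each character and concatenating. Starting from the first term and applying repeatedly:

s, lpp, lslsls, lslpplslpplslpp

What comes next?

lslpplslslslslpplslslslslpplslsls

Replace each of the 15 characters of lslpplslpplslpp in place — ls lpp ls ls ls ls lpp ls ls ls ls lpp ls ls ls — and concatenate.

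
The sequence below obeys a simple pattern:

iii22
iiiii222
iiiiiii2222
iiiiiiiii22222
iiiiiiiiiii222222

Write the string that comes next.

Term n consists of 2n+1 i's, followed by n+1 2's (n = 1, 2, …).
For the next term, n = 6, so the run lengths are 13, 7.

iiiiiiiiiiiii2222222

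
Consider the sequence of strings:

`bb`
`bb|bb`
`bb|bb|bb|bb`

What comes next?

s(k+1) = s(k)·|·s(k) — each term doubles the last with '|' between the halves.
One more doubling of bb|bb|bb|bb gives the answer.

bb|bb|bb|bb|bb|bb|bb|bb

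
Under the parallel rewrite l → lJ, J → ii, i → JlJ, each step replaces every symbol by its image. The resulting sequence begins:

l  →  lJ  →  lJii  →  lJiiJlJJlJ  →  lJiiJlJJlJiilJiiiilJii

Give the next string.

lJiiJlJJlJiilJiiiilJiiJlJJlJlJiiJlJJlJJlJJlJlJiiJlJJlJ

Replace each of the 22 characters of lJiiJlJJlJiilJiiiilJii in place — lJ ii JlJ JlJ ii lJ ii ii lJ ii JlJ JlJ lJ ii JlJ JlJ JlJ JlJ lJ ii JlJ JlJ — and concatenate.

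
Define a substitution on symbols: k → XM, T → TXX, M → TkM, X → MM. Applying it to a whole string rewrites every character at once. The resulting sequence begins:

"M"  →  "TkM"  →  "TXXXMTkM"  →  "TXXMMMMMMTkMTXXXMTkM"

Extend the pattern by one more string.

Applying the rule to each of the 20 symbols of TXXMMMMMMTkMTXXXMTkM gives the pieces TXX MM MM TkM TkM TkM TkM TkM TkM TXX XM TkM TXX MM MM MM TkM TXX XM TkM, which concatenate to the answer.

TXXMMMMTkMTkMTkMTkMTkMTkMTXXXMTkMTXXMMMMMMTkMTXXXMTkM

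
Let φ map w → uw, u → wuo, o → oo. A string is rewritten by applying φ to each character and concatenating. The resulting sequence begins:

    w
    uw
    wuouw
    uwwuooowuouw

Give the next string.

Apply φ to uwwuooowuouw symbol by symbol: u→wuo, w→uw, w→uw, u→wuo, o→oo, o→oo, o→oo, w→uw, u→wuo, o→oo, u→wuo, w→uw; joined: wuo uw uw wuo oo oo oo uw wuo oo wuo uw.

wuouwuwwuooooooouwwuooowuouw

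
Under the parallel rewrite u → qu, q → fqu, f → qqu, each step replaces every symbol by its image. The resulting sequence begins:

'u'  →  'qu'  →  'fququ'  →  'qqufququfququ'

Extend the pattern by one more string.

Rewriting the 13 symbols of qqufququfququ one by one yields fqu fqu qu qqu fqu qu fqu qu qqu fqu qu fqu qu; concatenated:

fqufququqqufququfququqqufququfququ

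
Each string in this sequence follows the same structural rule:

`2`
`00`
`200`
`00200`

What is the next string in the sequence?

20000200

This is a Fibonacci-style word recurrence s(k) = s(k−2)·s(k−1): e.g. 2·00 = 200.
So term 5 is 200·00200.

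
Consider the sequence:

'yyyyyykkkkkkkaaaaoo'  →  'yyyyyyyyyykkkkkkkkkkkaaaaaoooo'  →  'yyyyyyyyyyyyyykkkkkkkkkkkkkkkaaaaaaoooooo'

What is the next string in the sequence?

yyyyyyyyyyyyyyyyyykkkkkkkkkkkkkkkkkkkaaaaaaaoooooooo

Each string has the form y^{4n+2} k^{4n+3} a^{n+3} o^{2n} (n = 1, 2, …).
For the next term, n = 4, so the run lengths are 18, 19, 7, 8.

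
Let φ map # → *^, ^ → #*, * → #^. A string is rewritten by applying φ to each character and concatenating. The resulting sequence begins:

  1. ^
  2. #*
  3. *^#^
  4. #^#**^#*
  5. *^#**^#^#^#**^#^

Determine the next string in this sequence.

Applying the rule to each of the 16 symbols of *^#**^#^#^#**^#^ gives the pieces #^ #* *^ #^ #^ #* *^ #* *^ #* *^ #^ #^ #* *^ #*, which concatenate to the answer.

#^#**^#^#^#**^#**^#**^#^#^#**^#*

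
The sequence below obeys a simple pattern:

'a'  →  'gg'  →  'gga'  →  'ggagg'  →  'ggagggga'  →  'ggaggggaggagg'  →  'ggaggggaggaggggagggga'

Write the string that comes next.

ggaggggaggaggggaggggaggaggggaggagg

This is a Fibonacci-style word recurrence s(k) = s(k−1)·s(k−2): e.g. gg·a = gga.
The next term joins ggaggggaggaggggagggga and ggaggggaggagg.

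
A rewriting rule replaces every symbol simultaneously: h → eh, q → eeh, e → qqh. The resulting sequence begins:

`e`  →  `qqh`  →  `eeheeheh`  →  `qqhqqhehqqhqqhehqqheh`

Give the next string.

Rewriting the 21 symbols of qqhqqhehqqhqqhehqqheh one by one yields eeh eeh eh eeh eeh eh qqh eh eeh eeh eh eeh eeh eh qqh eh eeh eeh eh qqh eh; concatenated:

eeheeheheeheehehqqheheeheeheheeheehehqqheheeheehehqqheh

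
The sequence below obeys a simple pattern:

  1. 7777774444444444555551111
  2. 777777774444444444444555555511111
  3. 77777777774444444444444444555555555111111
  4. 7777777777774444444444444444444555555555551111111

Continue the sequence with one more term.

777777777777774444444444444444444444555555555555511111111

Each string has the form 7^{2n} 4^{3n+1} 5^{2n-1} 1^{n+1}, where the shown terms are n = 3, 4, 5, 6.
For the next term, n = 7, so the run lengths are 14, 22, 13, 8.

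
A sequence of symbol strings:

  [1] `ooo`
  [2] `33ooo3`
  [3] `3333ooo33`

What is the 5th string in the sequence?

s(k+1) = 33·s(k)·3, so each term gains 33 as a prefix and 3 as a suffix.
From 3333ooo33, 2 further steps: 3333ooo33 → 333333ooo333 → (answer).

33333333ooo3333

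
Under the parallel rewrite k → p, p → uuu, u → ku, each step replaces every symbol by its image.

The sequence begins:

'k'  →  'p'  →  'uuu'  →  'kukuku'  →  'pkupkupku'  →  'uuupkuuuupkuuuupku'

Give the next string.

φ(uuupkuuuupkuuuupku) expands symbol-by-symbol to ku ku ku uuu p ku ku ku ku uuu p ku ku ku ku uuu p ku; joining the 18 pieces gives the next term.

kukukuuuupkukukukuuuupkukukukuuuupku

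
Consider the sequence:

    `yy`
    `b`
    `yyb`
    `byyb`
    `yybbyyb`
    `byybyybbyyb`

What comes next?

yybbyybbyybyybbyyb

From term 3 onward, concatenate the second-to-last term with the last: yy·b = yyb, b·yyb = byyb, …
Continuing: yybbyyb · byybyybbyyb gives term 7.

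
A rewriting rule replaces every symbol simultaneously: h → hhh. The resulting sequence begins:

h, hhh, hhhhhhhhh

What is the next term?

hhhhhhhhhhhhhhhhhhhhhhhhhhh

Apply φ to hhhhhhhhh symbol by symbol: h→hhh, h→hhh, h→hhh, h→hhh, h→hhh, h→hhh, h→hhh, h→hhh, h→hhh; joined: hhh hhh hhh hhh hhh hhh hhh hhh hhh.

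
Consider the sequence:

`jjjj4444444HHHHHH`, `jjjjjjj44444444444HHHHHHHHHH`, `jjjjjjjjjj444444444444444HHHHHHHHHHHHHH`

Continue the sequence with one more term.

jjjjjjjjjjjjj4444444444444444444HHHHHHHHHHHHHHHHHH

Reading off run lengths: j runs 4, 7, 10; 4 runs 7, 11, 15; H runs 6, 10, 14 — each is linear in n (n = 1, 2, …).
For the next term, n = 4, so the run lengths are 13, 19, 18.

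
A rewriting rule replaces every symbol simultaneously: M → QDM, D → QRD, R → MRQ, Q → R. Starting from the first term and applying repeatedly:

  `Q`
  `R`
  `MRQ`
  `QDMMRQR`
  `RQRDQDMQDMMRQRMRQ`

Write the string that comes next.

Rewriting the 17 symbols of RQRDQDMQDMMRQRMRQ one by one yields MRQ R MRQ QRD R QRD QDM R QRD QDM QDM MRQ R MRQ QDM MRQ R; concatenated:

MRQRMRQQRDRQRDQDMRQRDQDMQDMMRQRMRQQDMMRQR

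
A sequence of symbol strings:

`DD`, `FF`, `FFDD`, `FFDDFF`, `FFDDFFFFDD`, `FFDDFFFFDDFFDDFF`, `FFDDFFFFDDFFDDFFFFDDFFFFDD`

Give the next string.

FFDDFFFFDDFFDDFFFFDDFFFFDDFFDDFFFFDDFFDDFF

Each term (from the third on) is the previous term followed by the one before it: term 3 = FF·DD = FFDD.
The next term joins FFDDFFFFDDFFDDFFFFDDFFFFDD and FFDDFFFFDDFFDDFF.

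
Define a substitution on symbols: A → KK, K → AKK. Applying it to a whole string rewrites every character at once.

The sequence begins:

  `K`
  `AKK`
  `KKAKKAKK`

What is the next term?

AKKAKKKKAKKAKKKKAKKAKK

Expanding KKAKKAKK: K→AKK, K→AKK, A→KK, K→AKK, K→AKK, A→KK, K→AKK, K→AKK. Concatenated: AKK AKK KK AKK AKK KK AKK AKK.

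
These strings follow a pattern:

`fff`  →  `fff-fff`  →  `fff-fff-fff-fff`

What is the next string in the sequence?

s(k+1) = s(k)·-·s(k) — each term doubles the last with '-' between the halves.
Doubling fff-fff-fff-fff with '-' between the halves:

fff-fff-fff-fff-fff-fff-fff-fff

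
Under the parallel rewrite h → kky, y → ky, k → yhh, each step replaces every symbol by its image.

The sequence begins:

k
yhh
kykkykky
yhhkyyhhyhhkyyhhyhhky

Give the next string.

φ(yhhkyyhhyhhkyyhhyhhky) expands symbol-by-symbol to ky kky kky yhh ky ky kky kky ky kky kky yhh ky ky kky kky ky kky kky yhh ky; joining the 21 pieces gives the next term.

kykkykkyyhhkykykkykkykykkykkyyhhkykykkykkykykkykkyyhhky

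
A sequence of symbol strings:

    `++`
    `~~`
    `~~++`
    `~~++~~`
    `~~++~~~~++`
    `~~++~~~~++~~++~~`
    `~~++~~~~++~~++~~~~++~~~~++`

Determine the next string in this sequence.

Each term (from the third on) is the previous term followed by the one before it: term 3 = ~~·++ = ~~++.
The next term joins ~~++~~~~++~~++~~~~++~~~~++ and ~~++~~~~++~~++~~.

~~++~~~~++~~++~~~~++~~~~++~~++~~~~++~~++~~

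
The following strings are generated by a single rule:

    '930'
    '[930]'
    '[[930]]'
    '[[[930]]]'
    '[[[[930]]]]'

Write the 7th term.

[[[[[[930]]]]]]

s(k+1) = [·s(k)·], so each term gains [ as a prefix and ] as a suffix.
From [[[[930]]]], 2 further steps: [[[[930]]]] → [[[[[930]]]]] → (answer).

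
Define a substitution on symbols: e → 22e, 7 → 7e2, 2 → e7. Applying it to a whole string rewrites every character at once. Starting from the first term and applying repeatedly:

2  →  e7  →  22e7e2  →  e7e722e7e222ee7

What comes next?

22e7e222e7e2e7e722e7e222ee7e7e722e22e7e2

φ(e7e722e7e222ee7) expands symbol-by-symbol to 22e 7e2 22e 7e2 e7 e7 22e 7e2 22e e7 e7 e7 22e 22e 7e2; joining the 15 pieces gives the next term.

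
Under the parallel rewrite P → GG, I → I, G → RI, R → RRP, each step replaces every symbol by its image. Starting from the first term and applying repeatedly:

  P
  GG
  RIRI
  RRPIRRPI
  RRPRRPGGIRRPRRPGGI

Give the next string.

Rewriting the 18 symbols of RRPRRPGGIRRPRRPGGI one by one yields RRP RRP GG RRP RRP GG RI RI I RRP RRP GG RRP RRP GG RI RI I; concatenated:

RRPRRPGGRRPRRPGGRIRIIRRPRRPGGRRPRRPGGRIRII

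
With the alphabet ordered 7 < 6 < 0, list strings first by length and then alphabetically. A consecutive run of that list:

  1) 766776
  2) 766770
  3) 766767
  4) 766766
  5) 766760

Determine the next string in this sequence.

766707

The successor of 766760 increments the rightmost position that isn't already 0 and resets every position after it to 7.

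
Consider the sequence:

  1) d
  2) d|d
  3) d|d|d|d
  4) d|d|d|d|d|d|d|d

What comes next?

d|d|d|d|d|d|d|d|d|d|d|d|d|d|d|d

Each string is two copies of the previous one joined by '|'.
So the next term is two copies of d|d|d|d|d|d|d|d with '|' between the halves.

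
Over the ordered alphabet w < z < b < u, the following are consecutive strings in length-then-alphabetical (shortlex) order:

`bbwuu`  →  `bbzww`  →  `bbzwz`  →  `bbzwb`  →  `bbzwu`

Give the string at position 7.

bbzzz

Advancing 2 positions from bbzwu through bbzwu → bbzzw reaches term 7.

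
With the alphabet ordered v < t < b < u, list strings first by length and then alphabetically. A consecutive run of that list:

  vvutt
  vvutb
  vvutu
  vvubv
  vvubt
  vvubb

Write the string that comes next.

vvubu

Treat vvubb as a base-4 numeral over the given alphabet and add one, carrying through any trailing u's.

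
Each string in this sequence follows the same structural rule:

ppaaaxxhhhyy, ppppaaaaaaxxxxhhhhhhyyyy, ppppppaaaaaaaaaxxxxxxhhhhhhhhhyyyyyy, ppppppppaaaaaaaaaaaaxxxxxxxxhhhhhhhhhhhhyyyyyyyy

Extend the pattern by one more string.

ppppppppppaaaaaaaaaaaaaaaxxxxxxxxxxhhhhhhhhhhhhhhhyyyyyyyyyy

The n-th term is 2n p's then 3n a's then 2n x's then 3n h's then 2n y's (n = 1, 2, …).
At n = 5 the blocks have lengths 10, 15, 10, 15, 10.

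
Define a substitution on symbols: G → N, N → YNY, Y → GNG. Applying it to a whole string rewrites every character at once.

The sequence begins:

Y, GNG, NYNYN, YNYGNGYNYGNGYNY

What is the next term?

GNGYNYGNGNYNYNGNGYNYGNGNYNYNGNGYNYGNG

Applying the rule to each of the 15 symbols of YNYGNGYNYGNGYNY gives the pieces GNG YNY GNG N YNY N GNG YNY GNG N YNY N GNG YNY GNG, which concatenate to the answer.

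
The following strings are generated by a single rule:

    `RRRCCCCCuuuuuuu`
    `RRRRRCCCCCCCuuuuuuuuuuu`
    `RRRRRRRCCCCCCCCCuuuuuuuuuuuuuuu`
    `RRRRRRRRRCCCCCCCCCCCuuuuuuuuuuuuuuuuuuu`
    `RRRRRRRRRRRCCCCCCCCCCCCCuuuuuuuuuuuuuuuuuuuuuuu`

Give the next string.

RRRRRRRRRRRRRCCCCCCCCCCCCCCCuuuuuuuuuuuuuuuuuuuuuuuuuuu

Term n consists of 2n+1 R's, followed by 2n+3 C's, followed by 4n+3 u's (n = 1, 2, …).
For the next term, n = 6, so the run lengths are 13, 15, 27.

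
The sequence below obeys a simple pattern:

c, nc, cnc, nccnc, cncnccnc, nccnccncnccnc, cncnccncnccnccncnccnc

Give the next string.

nccnccncnccnccncnccncnccnccncnccnc

From term 3 onward, concatenate the second-to-last term with the last: c·nc = cnc, nc·cnc = nccnc, …
Continuing: nccnccncnccnc · cncnccncnccnccncnccnc gives term 8.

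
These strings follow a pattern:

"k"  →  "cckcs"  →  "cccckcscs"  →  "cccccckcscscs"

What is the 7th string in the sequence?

s(k+1) = cc·s(k)·cs, so each term gains cc as a prefix and cs as a suffix.
From cccccckcscscs, 3 further steps: cccccckcscscs → cccccccckcscscscs → cccccccccckcscscscscs → (answer).

cccccccccccckcscscscscscs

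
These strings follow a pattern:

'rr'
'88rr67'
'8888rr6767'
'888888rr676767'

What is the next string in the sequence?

88888888rr67676767

Every step adds 88 to the front and 67 to the end of the previous string.
One more step from 888888rr676767 gives the answer.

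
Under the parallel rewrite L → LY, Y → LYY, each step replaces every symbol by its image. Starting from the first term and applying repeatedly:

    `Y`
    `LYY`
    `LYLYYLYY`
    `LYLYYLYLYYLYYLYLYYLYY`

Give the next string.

LYLYYLYLYYLYYLYLYYLYLYYLYYLYLYYLYYLYLYYLYLYYLYYLYLYYLYY

φ(LYLYYLYLYYLYYLYLYYLYY) expands symbol-by-symbol to LY LYY LY LYY LYY LY LYY LY LYY LYY LY LYY LYY LY LYY LY LYY LYY LY LYY LYY; joining the 21 pieces gives the next term.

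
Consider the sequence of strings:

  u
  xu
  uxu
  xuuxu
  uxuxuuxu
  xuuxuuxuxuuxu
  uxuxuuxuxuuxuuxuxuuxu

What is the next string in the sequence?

Each term (from the third on) is the two preceding terms concatenated in order: term 3 = u·xu = uxu.
So term 8 is xuuxuuxuxuuxu·uxuxuuxuxuuxuuxuxuuxu.

xuuxuuxuxuuxuuxuxuuxuxuuxuuxuxuuxu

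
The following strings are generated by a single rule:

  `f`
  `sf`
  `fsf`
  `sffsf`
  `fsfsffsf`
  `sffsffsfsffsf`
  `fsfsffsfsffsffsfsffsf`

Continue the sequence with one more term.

Each term (from the third on) is the two preceding terms concatenated in order: term 3 = f·sf = fsf.
So term 8 is sffsffsfsffsf·fsfsffsfsffsffsfsffsf.

sffsffsfsffsffsfsffsfsffsffsfsffsf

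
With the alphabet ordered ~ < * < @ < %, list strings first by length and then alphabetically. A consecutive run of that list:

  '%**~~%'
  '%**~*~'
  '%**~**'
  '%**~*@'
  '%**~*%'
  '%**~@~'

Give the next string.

%**~@*

The successor of %**~@~ increments the rightmost position that isn't already % and resets every position after it to ~.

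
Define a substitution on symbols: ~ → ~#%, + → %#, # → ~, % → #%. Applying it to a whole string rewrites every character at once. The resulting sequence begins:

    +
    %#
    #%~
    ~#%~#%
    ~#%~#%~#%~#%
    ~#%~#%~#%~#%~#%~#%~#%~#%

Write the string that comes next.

~#%~#%~#%~#%~#%~#%~#%~#%~#%~#%~#%~#%~#%~#%~#%~#%

Applying the rule to each of the 24 symbols of ~#%~#%~#%~#%~#%~#%~#%~#% gives the pieces ~#% ~ #% ~#% ~ #% ~#% ~ #% ~#% ~ #% ~#% ~ #% ~#% ~ #% ~#% ~ #% ~#% ~ #%, which concatenate to the answer.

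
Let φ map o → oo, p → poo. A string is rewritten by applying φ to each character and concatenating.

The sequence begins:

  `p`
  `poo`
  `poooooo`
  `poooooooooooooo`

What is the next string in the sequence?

poooooooooooooooooooooooooooooo

Applying the rule to each of the 15 symbols of poooooooooooooo gives the pieces poo oo oo oo oo oo oo oo oo oo oo oo oo oo oo, which concatenate to the answer.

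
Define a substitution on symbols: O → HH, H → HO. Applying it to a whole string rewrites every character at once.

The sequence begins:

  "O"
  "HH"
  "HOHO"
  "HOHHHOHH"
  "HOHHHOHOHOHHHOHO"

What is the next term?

HOHHHOHOHOHHHOHHHOHHHOHOHOHHHOHH

Applying the rule to each of the 16 symbols of HOHHHOHOHOHHHOHO gives the pieces HO HH HO HO HO HH HO HH HO HH HO HO HO HH HO HH, which concatenate to the answer.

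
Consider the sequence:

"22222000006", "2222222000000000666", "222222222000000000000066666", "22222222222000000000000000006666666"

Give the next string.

Each string has the form 2^{2n+3} 0^{4n+1} 6^{2n-1} (n = 1, 2, …).
Setting n = 5 gives 13, 21, 9 characters in each block.

2222222222222000000000000000000000666666666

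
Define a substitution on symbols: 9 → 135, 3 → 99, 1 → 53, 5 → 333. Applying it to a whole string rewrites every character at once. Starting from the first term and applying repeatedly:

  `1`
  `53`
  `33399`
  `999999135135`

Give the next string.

Apply φ to 999999135135 symbol by symbol: 9→135, 9→135, 9→135, 9→135, 9→135, 9→135, 1→53, 3→99, 5→333, 1→53, 3→99, 5→333; joined: 135 135 135 135 135 135 53 99 333 53 99 333.

13513513513513513553993335399333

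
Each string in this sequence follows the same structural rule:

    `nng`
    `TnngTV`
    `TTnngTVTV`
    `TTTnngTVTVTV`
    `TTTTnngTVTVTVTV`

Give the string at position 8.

TTTTTTTnngTVTVTVTVTVTVTV

s(k+1) = T·s(k)·TV, so each term gains T as a prefix and TV as a suffix.
From TTTTnngTVTVTVTV, 3 further steps: TTTTnngTVTVTVTV → TTTTTnngTVTVTVTVTV → TTTTTTnngTVTVTVTVTVTV → (answer).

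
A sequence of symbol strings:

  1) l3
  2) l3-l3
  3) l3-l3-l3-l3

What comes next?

Each string is two copies of the previous one joined by '-'.
Doubling l3-l3-l3-l3 with '-' between the halves:

l3-l3-l3-l3-l3-l3-l3-l3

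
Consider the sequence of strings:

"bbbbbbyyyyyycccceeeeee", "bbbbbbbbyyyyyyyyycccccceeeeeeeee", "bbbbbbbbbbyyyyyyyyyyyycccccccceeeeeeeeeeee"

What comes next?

bbbbbbbbbbbbyyyyyyyyyyyyyyycccccccccceeeeeeeeeeeeeee

Reading off run lengths: b runs 6, 8, 10; y runs 6, 9, 12; c runs 4, 6, 8; e runs 6, 9, 12 — each is linear in n, where the shown terms are n = 2, 3, 4.
At n = 5 the blocks have lengths 12, 15, 10, 15.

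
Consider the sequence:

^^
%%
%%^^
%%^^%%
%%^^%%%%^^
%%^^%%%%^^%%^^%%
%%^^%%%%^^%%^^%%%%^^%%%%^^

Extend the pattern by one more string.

From term 3 onward, concatenate the last term with the second-to-last: %%·^^ = %%^^, %%^^·%% = %%^^%%, …
The next term joins %%^^%%%%^^%%^^%%%%^^%%%%^^ and %%^^%%%%^^%%^^%%.

%%^^%%%%^^%%^^%%%%^^%%%%^^%%^^%%%%^^%%^^%%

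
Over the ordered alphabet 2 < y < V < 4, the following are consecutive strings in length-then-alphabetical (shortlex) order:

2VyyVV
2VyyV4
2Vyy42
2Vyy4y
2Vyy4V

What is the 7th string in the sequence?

Stepping forward 2 times from 2Vyy4V: 2Vyy4V → 2Vyy44, then the target.

2VyV22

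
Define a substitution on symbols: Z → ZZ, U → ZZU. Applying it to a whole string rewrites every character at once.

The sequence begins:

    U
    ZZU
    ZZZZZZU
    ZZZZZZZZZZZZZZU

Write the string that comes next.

ZZZZZZZZZZZZZZZZZZZZZZZZZZZZZZU

Applying the rule to each of the 15 symbols of ZZZZZZZZZZZZZZU gives the pieces ZZ ZZ ZZ ZZ ZZ ZZ ZZ ZZ ZZ ZZ ZZ ZZ ZZ ZZ ZZU, which concatenate to the answer.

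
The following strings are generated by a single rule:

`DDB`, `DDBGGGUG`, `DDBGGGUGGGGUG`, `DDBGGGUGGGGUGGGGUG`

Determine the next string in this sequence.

The strings grow by a fixed suffix GGGUG each time.
Applying this once more to DDBGGGUGGGGUGGGGUG:

DDBGGGUGGGGUGGGGUGGGGUG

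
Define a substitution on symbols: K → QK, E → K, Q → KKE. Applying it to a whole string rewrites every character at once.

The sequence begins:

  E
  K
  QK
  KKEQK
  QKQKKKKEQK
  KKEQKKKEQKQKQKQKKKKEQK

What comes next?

QKQKKKKEQKQKQKKKKEQKKKEQKKKEQKKKEQKQKQKQKKKKEQK

Applying the rule to each of the 22 symbols of KKEQKKKEQKQKQKQKKKKEQK gives the pieces QK QK K KKE QK QK QK K KKE QK KKE QK KKE QK KKE QK QK QK QK K KKE QK, which concatenate to the answer.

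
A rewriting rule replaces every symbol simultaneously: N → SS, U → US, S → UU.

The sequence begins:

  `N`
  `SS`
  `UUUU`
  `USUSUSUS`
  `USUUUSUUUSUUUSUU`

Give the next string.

USUUUSUSUSUUUSUSUSUUUSUSUSUUUSUS

φ(USUUUSUUUSUUUSUU) expands symbol-by-symbol to US UU US US US UU US US US UU US US US UU US US; joining the 16 pieces gives the next term.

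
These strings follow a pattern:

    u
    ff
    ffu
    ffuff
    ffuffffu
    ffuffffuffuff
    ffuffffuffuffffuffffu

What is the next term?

From term 3 onward, concatenate the last term with the second-to-last: ff·u = ffu, ffu·ff = ffuff, …
So term 8 is ffuffffuffuffffuffffu·ffuffffuffuff.

ffuffffuffuffffuffffuffuffffuffuff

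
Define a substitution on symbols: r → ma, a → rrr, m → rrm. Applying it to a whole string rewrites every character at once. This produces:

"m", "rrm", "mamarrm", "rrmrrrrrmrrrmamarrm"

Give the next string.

φ(rrmrrrrrmrrrmamarrm) expands symbol-by-symbol to ma ma rrm ma ma ma ma ma rrm ma ma ma rrm rrr rrm rrr ma ma rrm; joining the 19 pieces gives the next term.

mamarrmmamamamamarrmmamamarrmrrrrrmrrrmamarrm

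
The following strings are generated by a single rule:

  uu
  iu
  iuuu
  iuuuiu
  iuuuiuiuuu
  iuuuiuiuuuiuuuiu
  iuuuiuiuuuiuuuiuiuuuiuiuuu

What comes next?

From term 3 onward, concatenate the last term with the second-to-last: iu·uu = iuuu, iuuu·iu = iuuuiu, …
The next term joins iuuuiuiuuuiuuuiuiuuuiuiuuu and iuuuiuiuuuiuuuiu.

iuuuiuiuuuiuuuiuiuuuiuiuuuiuuuiuiuuuiuuuiu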